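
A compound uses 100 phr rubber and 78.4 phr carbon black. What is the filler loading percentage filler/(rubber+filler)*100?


Filler % = filler / (rubber + filler) * 100
= 78.4 / (100 + 78.4) * 100
= 78.4 / 178.4 * 100
= 43.95%

43.95%


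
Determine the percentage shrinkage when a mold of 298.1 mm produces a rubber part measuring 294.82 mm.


Shrinkage = (mold - part) / mold * 100
= (298.1 - 294.82) / 298.1 * 100
= 3.28 / 298.1 * 100
= 1.1%

1.1%


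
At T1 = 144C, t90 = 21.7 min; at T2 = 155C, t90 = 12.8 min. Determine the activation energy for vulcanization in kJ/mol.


T1 = 417.15 K, T2 = 428.15 K
1/T1 - 1/T2 = 6.1589e-05
ln(t1/t2) = ln(21.7/12.8) = 0.5279
Ea = 8.314 * 0.5279 / 6.1589e-05 = 71257.4239 J/mol
Ea = 71.26 kJ/mol

71.26 kJ/mol


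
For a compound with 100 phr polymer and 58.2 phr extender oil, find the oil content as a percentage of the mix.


Oil % = oil / (100 + oil) * 100
= 58.2 / (100 + 58.2) * 100
= 58.2 / 158.2 * 100
= 36.79%

36.79%


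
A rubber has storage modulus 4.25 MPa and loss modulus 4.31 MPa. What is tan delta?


tan delta = E'' / E'
= 4.31 / 4.25
= 1.0141

tan delta = 1.0141


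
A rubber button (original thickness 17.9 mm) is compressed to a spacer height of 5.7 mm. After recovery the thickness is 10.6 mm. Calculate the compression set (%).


CS = (t0 - recovered) / (t0 - ts) * 100
= (17.9 - 10.6) / (17.9 - 5.7) * 100
= 7.3 / 12.2 * 100
= 59.8%

59.8%


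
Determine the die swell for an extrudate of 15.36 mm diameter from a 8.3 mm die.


Die swell ratio = D_extrudate / D_die
= 15.36 / 8.3
= 1.851

Die swell = 1.851


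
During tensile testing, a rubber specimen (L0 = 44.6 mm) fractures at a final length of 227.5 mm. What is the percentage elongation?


Elongation = (Lf - L0) / L0 * 100
= (227.5 - 44.6) / 44.6 * 100
= 182.9 / 44.6 * 100
= 410.1%

410.1%


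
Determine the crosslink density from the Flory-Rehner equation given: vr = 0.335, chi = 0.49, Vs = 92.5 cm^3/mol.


ln(1 - vr) = ln(1 - 0.335) = -0.4080
Numerator = -((-0.4080) + 0.335 + 0.49 * 0.335^2) = 0.0180
Denominator = 92.5 * (0.335^(1/3) - 0.335/2) = 48.7489
nu = 0.0180 / 48.7489 = 3.6879e-04 mol/cm^3

3.6879e-04 mol/cm^3


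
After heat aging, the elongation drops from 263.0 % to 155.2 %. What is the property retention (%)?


Retention = aged / original * 100
= 155.2 / 263.0 * 100
= 59.0%

59.0%


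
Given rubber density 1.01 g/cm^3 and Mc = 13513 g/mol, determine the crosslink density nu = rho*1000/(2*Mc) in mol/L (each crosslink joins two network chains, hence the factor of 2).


nu = rho * 1000 / (2 * Mc)
nu = 1.01 * 1000 / (2 * 13513)
nu = 1010.0 / 27026
nu = 0.0374 mol/L

0.0374 mol/L


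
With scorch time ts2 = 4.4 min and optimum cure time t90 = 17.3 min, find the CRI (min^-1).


CRI = 100 / (t90 - ts2)
= 100 / (17.3 - 4.4)
= 100 / 12.9
= 7.75 min^-1

7.75 min^-1


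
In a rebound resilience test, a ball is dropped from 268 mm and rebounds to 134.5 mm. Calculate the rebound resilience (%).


Resilience = h_rebound / h_drop * 100
= 134.5 / 268 * 100
= 50.2%

50.2%


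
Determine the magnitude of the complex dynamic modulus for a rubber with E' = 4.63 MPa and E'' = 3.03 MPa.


|E*| = sqrt(E'^2 + E''^2)
= sqrt(4.63^2 + 3.03^2)
= sqrt(21.4369 + 9.1809)
= 5.533 MPa

5.533 MPa


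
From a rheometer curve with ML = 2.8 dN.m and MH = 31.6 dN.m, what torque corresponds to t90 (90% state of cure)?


M90 = ML + 0.9 * (MH - ML)
M90 = 2.8 + 0.9 * (31.6 - 2.8)
M90 = 2.8 + 0.9 * 28.8
M90 = 28.72 dN.m

28.72 dN.m


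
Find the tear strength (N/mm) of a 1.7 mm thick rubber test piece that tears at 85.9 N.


Tear strength = force / thickness
= 85.9 / 1.7
= 50.53 N/mm

50.53 N/mm


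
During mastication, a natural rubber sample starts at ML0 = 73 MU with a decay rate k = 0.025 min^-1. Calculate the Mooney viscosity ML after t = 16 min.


ML = ML0 * exp(-k * t)
ML = 73 * exp(-0.025 * 16)
ML = 73 * 0.6703
ML = 48.93 MU

48.93 MU


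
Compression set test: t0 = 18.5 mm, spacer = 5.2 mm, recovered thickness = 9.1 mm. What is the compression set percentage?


CS = (t0 - recovered) / (t0 - ts) * 100
= (18.5 - 9.1) / (18.5 - 5.2) * 100
= 9.4 / 13.3 * 100
= 70.7%

70.7%


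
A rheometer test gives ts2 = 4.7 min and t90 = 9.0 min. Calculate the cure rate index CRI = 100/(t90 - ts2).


CRI = 100 / (t90 - ts2)
= 100 / (9.0 - 4.7)
= 100 / 4.3
= 23.26 min^-1

23.26 min^-1


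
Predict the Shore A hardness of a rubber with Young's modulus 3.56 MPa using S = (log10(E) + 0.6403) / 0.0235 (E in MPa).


log10(E) = 0.0235*S - 0.6403  =>  S = (log10(E) + 0.6403) / 0.0235
log10(3.56) = 0.551450
S = (0.551450 + 0.6403) / 0.0235 = 1.191750 / 0.0235
S = 50.7

Shore A = 50.7


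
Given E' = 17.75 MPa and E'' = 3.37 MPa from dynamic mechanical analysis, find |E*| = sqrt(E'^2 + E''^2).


|E*| = sqrt(E'^2 + E''^2)
= sqrt(17.75^2 + 3.37^2)
= sqrt(315.0625 + 11.3569)
= 18.067 MPa

18.067 MPa


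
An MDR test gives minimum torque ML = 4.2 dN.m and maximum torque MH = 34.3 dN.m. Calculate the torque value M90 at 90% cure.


M90 = ML + 0.9 * (MH - ML)
M90 = 4.2 + 0.9 * (34.3 - 4.2)
M90 = 4.2 + 0.9 * 30.1
M90 = 31.29 dN.m

31.29 dN.m


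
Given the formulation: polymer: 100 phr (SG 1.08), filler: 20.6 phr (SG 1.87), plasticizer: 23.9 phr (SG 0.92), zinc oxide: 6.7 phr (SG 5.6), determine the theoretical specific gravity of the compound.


Sum of weights = 151.2
Volume contributions:
  polymer: 100/1.08 = 92.5926
  filler: 20.6/1.87 = 11.0160
  plasticizer: 23.9/0.92 = 25.9783
  zinc oxide: 6.7/5.6 = 1.1964
Sum of volumes = 130.7833
SG = 151.2 / 130.7833 = 1.156

SG = 1.156


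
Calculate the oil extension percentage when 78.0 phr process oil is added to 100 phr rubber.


Oil % = oil / (100 + oil) * 100
= 78.0 / (100 + 78.0) * 100
= 78.0 / 178.0 * 100
= 43.82%

43.82%


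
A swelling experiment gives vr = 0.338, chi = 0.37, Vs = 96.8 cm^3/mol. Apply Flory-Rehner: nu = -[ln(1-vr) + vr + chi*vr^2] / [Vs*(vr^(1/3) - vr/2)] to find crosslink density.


ln(1 - vr) = ln(1 - 0.338) = -0.4125
Numerator = -((-0.4125) + 0.338 + 0.37 * 0.338^2) = 0.0322
Denominator = 96.8 * (0.338^(1/3) - 0.338/2) = 51.0699
nu = 0.0322 / 51.0699 = 6.3089e-04 mol/cm^3

6.3089e-04 mol/cm^3


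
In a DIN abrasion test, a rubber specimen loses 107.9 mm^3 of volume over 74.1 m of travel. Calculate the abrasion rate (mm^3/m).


Rate = volume_loss / distance
= 107.9 / 74.1
= 1.456 mm^3/m

1.456 mm^3/m


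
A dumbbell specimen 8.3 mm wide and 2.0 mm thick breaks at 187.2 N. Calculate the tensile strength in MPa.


Area = width * thickness = 8.3 * 2.0 = 16.6 mm^2
TS = force / area = 187.2 / 16.6 = 11.28 MPa

11.28 MPa


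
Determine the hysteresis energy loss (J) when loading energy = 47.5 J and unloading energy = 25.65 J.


Hysteresis loss = loading - unloading
= 47.5 - 25.65
= 21.85 J

21.85 J


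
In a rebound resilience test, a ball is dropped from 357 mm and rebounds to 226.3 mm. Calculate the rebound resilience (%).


Resilience = h_rebound / h_drop * 100
= 226.3 / 357 * 100
= 63.4%

63.4%


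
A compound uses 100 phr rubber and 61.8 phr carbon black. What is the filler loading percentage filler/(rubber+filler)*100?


Filler % = filler / (rubber + filler) * 100
= 61.8 / (100 + 61.8) * 100
= 61.8 / 161.8 * 100
= 38.2%

38.2%


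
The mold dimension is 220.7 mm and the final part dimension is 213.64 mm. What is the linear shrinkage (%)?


Shrinkage = (mold - part) / mold * 100
= (220.7 - 213.64) / 220.7 * 100
= 7.06 / 220.7 * 100
= 3.2%

3.2%


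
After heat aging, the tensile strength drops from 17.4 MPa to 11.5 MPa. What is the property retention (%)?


Retention = aged / original * 100
= 11.5 / 17.4 * 100
= 66.1%

66.1%


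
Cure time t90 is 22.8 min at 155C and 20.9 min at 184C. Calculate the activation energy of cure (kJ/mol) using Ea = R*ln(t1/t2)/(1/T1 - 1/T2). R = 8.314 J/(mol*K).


T1 = 428.15 K, T2 = 457.15 K
1/T1 - 1/T2 = 1.4816e-04
ln(t1/t2) = ln(22.8/20.9) = 0.0870
Ea = 8.314 * 0.0870 / 1.4816e-04 = 4882.5054 J/mol
Ea = 4.88 kJ/mol

4.88 kJ/mol


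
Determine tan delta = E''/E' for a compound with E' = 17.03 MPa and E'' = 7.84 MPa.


tan delta = E'' / E'
= 7.84 / 17.03
= 0.4604

tan delta = 0.4604


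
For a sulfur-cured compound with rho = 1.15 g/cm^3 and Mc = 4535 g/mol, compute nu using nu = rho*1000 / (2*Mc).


nu = rho * 1000 / (2 * Mc)
nu = 1.15 * 1000 / (2 * 4535)
nu = 1150.0 / 9070
nu = 0.1268 mol/L

0.1268 mol/L


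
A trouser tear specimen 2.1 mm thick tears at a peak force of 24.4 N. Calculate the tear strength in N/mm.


Tear strength = force / thickness
= 24.4 / 2.1
= 11.62 N/mm

11.62 N/mm


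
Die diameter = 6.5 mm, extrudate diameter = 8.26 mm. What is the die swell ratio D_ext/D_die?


Die swell ratio = D_extrudate / D_die
= 8.26 / 6.5
= 1.271

Die swell = 1.271


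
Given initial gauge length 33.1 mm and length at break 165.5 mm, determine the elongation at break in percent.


Elongation = (Lf - L0) / L0 * 100
= (165.5 - 33.1) / 33.1 * 100
= 132.4 / 33.1 * 100
= 400.0%

400.0%


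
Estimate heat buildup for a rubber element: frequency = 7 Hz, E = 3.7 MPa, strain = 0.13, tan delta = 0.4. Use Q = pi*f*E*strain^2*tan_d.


Q = pi * f * E * strain^2 * tan_d
= pi * 7 * 3.7 * 0.13^2 * 0.4
= pi * 7 * 3.7 * 0.0169 * 0.4
= 0.5500

Q = 0.5500


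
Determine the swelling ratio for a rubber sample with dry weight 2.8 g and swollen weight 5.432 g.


Q = W_swollen / W_dry
Q = 5.432 / 2.8
Q = 1.94

Q = 1.94


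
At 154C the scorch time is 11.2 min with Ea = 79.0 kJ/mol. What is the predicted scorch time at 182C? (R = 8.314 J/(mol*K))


Convert temperatures: T1 = 154 + 273.15 = 427.15 K, T2 = 182 + 273.15 = 455.15 K
ts2_new = 11.2 * exp(79000 / 8.314 * (1/455.15 - 1/427.15))
1/T2 - 1/T1 = -1.4402e-04
ts2_new = 2.85 min

2.85 min


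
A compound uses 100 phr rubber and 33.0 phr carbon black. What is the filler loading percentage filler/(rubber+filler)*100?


Filler % = filler / (rubber + filler) * 100
= 33.0 / (100 + 33.0) * 100
= 33.0 / 133.0 * 100
= 24.81%

24.81%


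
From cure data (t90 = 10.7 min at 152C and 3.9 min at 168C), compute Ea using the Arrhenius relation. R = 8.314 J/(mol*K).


T1 = 425.15 K, T2 = 441.15 K
1/T1 - 1/T2 = 8.5308e-05
ln(t1/t2) = ln(10.7/3.9) = 1.0093
Ea = 8.314 * 1.0093 / 8.5308e-05 = 98361.3903 J/mol
Ea = 98.36 kJ/mol

98.36 kJ/mol


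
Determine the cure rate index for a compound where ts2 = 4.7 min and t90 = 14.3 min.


CRI = 100 / (t90 - ts2)
= 100 / (14.3 - 4.7)
= 100 / 9.6
= 10.42 min^-1

10.42 min^-1


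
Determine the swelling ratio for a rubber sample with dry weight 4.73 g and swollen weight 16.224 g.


Q = W_swollen / W_dry
Q = 16.224 / 4.73
Q = 3.43

Q = 3.43


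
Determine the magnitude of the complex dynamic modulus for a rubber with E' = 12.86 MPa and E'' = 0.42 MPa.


|E*| = sqrt(E'^2 + E''^2)
= sqrt(12.86^2 + 0.42^2)
= sqrt(165.3796 + 0.1764)
= 12.867 MPa

12.867 MPa


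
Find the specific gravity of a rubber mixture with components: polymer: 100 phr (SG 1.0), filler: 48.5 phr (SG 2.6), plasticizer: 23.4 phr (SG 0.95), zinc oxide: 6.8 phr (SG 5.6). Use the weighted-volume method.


Sum of weights = 178.7
Volume contributions:
  polymer: 100/1.0 = 100.0000
  filler: 48.5/2.6 = 18.6538
  plasticizer: 23.4/0.95 = 24.6316
  zinc oxide: 6.8/5.6 = 1.2143
Sum of volumes = 144.4997
SG = 178.7 / 144.4997 = 1.237

SG = 1.237


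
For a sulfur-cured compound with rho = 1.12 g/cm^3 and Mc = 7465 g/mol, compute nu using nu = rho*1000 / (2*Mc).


nu = rho * 1000 / (2 * Mc)
nu = 1.12 * 1000 / (2 * 7465)
nu = 1120.0 / 14930
nu = 0.0750 mol/L

0.0750 mol/L


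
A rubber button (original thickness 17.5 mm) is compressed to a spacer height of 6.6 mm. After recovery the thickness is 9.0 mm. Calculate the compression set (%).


CS = (t0 - recovered) / (t0 - ts) * 100
= (17.5 - 9.0) / (17.5 - 6.6) * 100
= 8.5 / 10.9 * 100
= 78.0%

78.0%


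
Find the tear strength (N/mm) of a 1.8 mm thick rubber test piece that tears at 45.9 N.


Tear strength = force / thickness
= 45.9 / 1.8
= 25.5 N/mm

25.5 N/mm


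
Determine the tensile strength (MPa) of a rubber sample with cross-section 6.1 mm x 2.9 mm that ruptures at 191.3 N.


Area = width * thickness = 6.1 * 2.9 = 17.69 mm^2
TS = force / area = 191.3 / 17.69 = 10.81 MPa

10.81 MPa


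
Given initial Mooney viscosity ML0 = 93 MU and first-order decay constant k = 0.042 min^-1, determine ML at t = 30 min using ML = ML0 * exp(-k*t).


ML = ML0 * exp(-k * t)
ML = 93 * exp(-0.042 * 30)
ML = 93 * 0.2837
ML = 26.38 MU

26.38 MU


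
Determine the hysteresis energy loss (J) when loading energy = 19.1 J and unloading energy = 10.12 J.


Hysteresis loss = loading - unloading
= 19.1 - 10.12
= 8.98 J

8.98 J


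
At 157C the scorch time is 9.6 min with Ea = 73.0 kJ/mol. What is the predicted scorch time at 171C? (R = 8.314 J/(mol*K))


Convert temperatures: T1 = 157 + 273.15 = 430.15 K, T2 = 171 + 273.15 = 444.15 K
ts2_new = 9.6 * exp(73000 / 8.314 * (1/444.15 - 1/430.15))
1/T2 - 1/T1 = -7.3279e-05
ts2_new = 5.04 min

5.04 min


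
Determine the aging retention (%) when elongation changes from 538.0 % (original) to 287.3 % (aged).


Retention = aged / original * 100
= 287.3 / 538.0 * 100
= 53.4%

53.4%


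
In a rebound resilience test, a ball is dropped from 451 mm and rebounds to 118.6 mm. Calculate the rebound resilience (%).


Resilience = h_rebound / h_drop * 100
= 118.6 / 451 * 100
= 26.3%

26.3%


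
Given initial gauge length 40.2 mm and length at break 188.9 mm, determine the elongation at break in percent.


Elongation = (Lf - L0) / L0 * 100
= (188.9 - 40.2) / 40.2 * 100
= 148.7 / 40.2 * 100
= 369.9%

369.9%


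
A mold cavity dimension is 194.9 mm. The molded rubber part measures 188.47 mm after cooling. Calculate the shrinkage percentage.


Shrinkage = (mold - part) / mold * 100
= (194.9 - 188.47) / 194.9 * 100
= 6.43 / 194.9 * 100
= 3.3%

3.3%


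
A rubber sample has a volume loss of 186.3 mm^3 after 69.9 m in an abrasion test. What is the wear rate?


Rate = volume_loss / distance
= 186.3 / 69.9
= 2.665 mm^3/m

2.665 mm^3/m


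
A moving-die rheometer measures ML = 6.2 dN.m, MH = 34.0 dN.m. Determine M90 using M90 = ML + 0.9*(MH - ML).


M90 = ML + 0.9 * (MH - ML)
M90 = 6.2 + 0.9 * (34.0 - 6.2)
M90 = 6.2 + 0.9 * 27.8
M90 = 31.22 dN.m

31.22 dN.m


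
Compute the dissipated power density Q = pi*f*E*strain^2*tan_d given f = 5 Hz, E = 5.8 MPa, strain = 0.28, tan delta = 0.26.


Q = pi * f * E * strain^2 * tan_d
= pi * 5 * 5.8 * 0.28^2 * 0.26
= pi * 5 * 5.8 * 0.0784 * 0.26
= 1.8571

Q = 1.8571


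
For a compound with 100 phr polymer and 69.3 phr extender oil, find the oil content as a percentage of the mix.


Oil % = oil / (100 + oil) * 100
= 69.3 / (100 + 69.3) * 100
= 69.3 / 169.3 * 100
= 40.93%

40.93%


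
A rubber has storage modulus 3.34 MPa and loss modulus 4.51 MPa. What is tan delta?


tan delta = E'' / E'
= 4.51 / 3.34
= 1.3503

tan delta = 1.3503


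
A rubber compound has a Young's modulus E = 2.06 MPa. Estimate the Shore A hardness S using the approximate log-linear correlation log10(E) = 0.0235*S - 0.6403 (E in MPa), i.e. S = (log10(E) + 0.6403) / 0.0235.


log10(E) = 0.0235*S - 0.6403  =>  S = (log10(E) + 0.6403) / 0.0235
log10(2.06) = 0.313867
S = (0.313867 + 0.6403) / 0.0235 = 0.954167 / 0.0235
S = 40.6

Shore A = 40.6


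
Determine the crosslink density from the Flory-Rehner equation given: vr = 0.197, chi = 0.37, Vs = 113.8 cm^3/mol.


ln(1 - vr) = ln(1 - 0.197) = -0.2194
Numerator = -((-0.2194) + 0.197 + 0.37 * 0.197^2) = 0.0080
Denominator = 113.8 * (0.197^(1/3) - 0.197/2) = 55.0069
nu = 0.0080 / 55.0069 = 1.4619e-04 mol/cm^3

1.4619e-04 mol/cm^3


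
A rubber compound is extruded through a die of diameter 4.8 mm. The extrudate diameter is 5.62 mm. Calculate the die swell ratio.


Die swell ratio = D_extrudate / D_die
= 5.62 / 4.8
= 1.171

Die swell = 1.171


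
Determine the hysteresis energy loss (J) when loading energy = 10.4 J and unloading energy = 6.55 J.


Hysteresis loss = loading - unloading
= 10.4 - 6.55
= 3.85 J

3.85 J


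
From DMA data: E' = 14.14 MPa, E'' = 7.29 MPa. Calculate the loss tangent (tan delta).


tan delta = E'' / E'
= 7.29 / 14.14
= 0.5156

tan delta = 0.5156


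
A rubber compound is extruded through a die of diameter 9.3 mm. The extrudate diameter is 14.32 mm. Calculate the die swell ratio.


Die swell ratio = D_extrudate / D_die
= 14.32 / 9.3
= 1.54

Die swell = 1.54


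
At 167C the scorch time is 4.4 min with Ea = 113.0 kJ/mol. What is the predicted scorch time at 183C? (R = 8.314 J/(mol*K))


Convert temperatures: T1 = 167 + 273.15 = 440.15 K, T2 = 183 + 273.15 = 456.15 K
ts2_new = 4.4 * exp(113000 / 8.314 * (1/456.15 - 1/440.15))
1/T2 - 1/T1 = -7.9691e-05
ts2_new = 1.49 min

1.49 min


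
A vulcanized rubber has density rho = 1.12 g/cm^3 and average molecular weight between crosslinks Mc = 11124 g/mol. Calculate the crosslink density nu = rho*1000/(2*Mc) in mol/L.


nu = rho * 1000 / (2 * Mc)
nu = 1.12 * 1000 / (2 * 11124)
nu = 1120.0 / 22248
nu = 0.0503 mol/L

0.0503 mol/L


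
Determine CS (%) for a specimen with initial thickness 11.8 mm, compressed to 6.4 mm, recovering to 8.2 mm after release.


CS = (t0 - recovered) / (t0 - ts) * 100
= (11.8 - 8.2) / (11.8 - 6.4) * 100
= 3.6 / 5.4 * 100
= 66.7%

66.7%


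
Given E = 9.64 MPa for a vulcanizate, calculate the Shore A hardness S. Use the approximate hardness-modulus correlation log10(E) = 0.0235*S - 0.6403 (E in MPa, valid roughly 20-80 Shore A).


log10(E) = 0.0235*S - 0.6403  =>  S = (log10(E) + 0.6403) / 0.0235
log10(9.64) = 0.984077
S = (0.984077 + 0.6403) / 0.0235 = 1.624377 / 0.0235
S = 69.1

Shore A = 69.1


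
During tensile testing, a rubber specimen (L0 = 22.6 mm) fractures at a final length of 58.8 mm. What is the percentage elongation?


Elongation = (Lf - L0) / L0 * 100
= (58.8 - 22.6) / 22.6 * 100
= 36.2 / 22.6 * 100
= 160.2%

160.2%


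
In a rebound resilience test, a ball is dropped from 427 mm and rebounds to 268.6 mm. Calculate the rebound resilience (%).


Resilience = h_rebound / h_drop * 100
= 268.6 / 427 * 100
= 62.9%

62.9%


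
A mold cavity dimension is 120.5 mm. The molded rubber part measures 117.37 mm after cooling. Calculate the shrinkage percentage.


Shrinkage = (mold - part) / mold * 100
= (120.5 - 117.37) / 120.5 * 100
= 3.13 / 120.5 * 100
= 2.6%

2.6%


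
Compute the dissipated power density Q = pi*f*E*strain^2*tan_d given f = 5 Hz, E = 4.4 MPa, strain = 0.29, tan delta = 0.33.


Q = pi * f * E * strain^2 * tan_d
= pi * 5 * 4.4 * 0.29^2 * 0.33
= pi * 5 * 4.4 * 0.0841 * 0.33
= 1.9181

Q = 1.9181


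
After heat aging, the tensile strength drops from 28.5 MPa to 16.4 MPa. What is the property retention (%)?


Retention = aged / original * 100
= 16.4 / 28.5 * 100
= 57.5%

57.5%


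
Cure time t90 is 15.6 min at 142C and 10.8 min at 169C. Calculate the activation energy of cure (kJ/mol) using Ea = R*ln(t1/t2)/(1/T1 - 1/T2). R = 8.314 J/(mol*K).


T1 = 415.15 K, T2 = 442.15 K
1/T1 - 1/T2 = 1.4709e-04
ln(t1/t2) = ln(15.6/10.8) = 0.3677
Ea = 8.314 * 0.3677 / 1.4709e-04 = 20784.7031 J/mol
Ea = 20.78 kJ/mol

20.78 kJ/mol


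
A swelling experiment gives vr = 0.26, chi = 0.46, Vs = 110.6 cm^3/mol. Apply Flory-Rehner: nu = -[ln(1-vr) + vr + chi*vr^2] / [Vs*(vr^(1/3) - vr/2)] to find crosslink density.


ln(1 - vr) = ln(1 - 0.26) = -0.3011
Numerator = -((-0.3011) + 0.26 + 0.46 * 0.26^2) = 0.0100
Denominator = 110.6 * (0.26^(1/3) - 0.26/2) = 56.2125
nu = 0.0100 / 56.2125 = 1.7806e-04 mol/cm^3

1.7806e-04 mol/cm^3


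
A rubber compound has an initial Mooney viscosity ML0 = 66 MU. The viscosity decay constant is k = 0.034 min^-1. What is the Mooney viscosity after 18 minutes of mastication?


ML = ML0 * exp(-k * t)
ML = 66 * exp(-0.034 * 18)
ML = 66 * 0.5423
ML = 35.79 MU

35.79 MU


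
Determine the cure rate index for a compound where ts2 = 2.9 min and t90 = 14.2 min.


CRI = 100 / (t90 - ts2)
= 100 / (14.2 - 2.9)
= 100 / 11.3
= 8.85 min^-1

8.85 min^-1


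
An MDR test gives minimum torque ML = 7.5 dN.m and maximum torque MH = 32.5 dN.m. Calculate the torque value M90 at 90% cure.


M90 = ML + 0.9 * (MH - ML)
M90 = 7.5 + 0.9 * (32.5 - 7.5)
M90 = 7.5 + 0.9 * 25.0
M90 = 30.0 dN.m

30.0 dN.m


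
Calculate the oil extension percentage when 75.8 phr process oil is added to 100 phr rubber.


Oil % = oil / (100 + oil) * 100
= 75.8 / (100 + 75.8) * 100
= 75.8 / 175.8 * 100
= 43.12%

43.12%


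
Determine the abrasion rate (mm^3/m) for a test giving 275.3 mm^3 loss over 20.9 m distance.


Rate = volume_loss / distance
= 275.3 / 20.9
= 13.172 mm^3/m

13.172 mm^3/m


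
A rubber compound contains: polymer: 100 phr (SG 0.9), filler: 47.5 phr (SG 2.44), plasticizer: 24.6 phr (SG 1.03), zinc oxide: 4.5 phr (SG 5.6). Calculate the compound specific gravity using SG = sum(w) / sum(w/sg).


Sum of weights = 176.6
Volume contributions:
  polymer: 100/0.9 = 111.1111
  filler: 47.5/2.44 = 19.4672
  plasticizer: 24.6/1.03 = 23.8835
  zinc oxide: 4.5/5.6 = 0.8036
Sum of volumes = 155.2654
SG = 176.6 / 155.2654 = 1.137

SG = 1.137


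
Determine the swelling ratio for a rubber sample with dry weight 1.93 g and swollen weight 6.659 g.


Q = W_swollen / W_dry
Q = 6.659 / 1.93
Q = 3.45

Q = 3.45


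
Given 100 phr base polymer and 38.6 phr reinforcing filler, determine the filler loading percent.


Filler % = filler / (rubber + filler) * 100
= 38.6 / (100 + 38.6) * 100
= 38.6 / 138.6 * 100
= 27.85%

27.85%


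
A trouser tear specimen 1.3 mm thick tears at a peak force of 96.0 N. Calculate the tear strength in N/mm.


Tear strength = force / thickness
= 96.0 / 1.3
= 73.85 N/mm

73.85 N/mm


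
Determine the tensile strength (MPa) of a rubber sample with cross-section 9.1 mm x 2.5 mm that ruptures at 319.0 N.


Area = width * thickness = 9.1 * 2.5 = 22.75 mm^2
TS = force / area = 319.0 / 22.75 = 14.02 MPa

14.02 MPa


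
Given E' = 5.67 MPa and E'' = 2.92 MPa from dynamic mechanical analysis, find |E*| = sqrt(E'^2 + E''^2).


|E*| = sqrt(E'^2 + E''^2)
= sqrt(5.67^2 + 2.92^2)
= sqrt(32.1489 + 8.5264)
= 6.378 MPa

6.378 MPa


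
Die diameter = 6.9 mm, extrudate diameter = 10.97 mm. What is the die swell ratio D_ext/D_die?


Die swell ratio = D_extrudate / D_die
= 10.97 / 6.9
= 1.59

Die swell = 1.59


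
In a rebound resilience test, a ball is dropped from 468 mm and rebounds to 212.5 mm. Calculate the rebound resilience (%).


Resilience = h_rebound / h_drop * 100
= 212.5 / 468 * 100
= 45.4%

45.4%


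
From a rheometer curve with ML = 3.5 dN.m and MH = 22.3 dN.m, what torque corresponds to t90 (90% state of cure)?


M90 = ML + 0.9 * (MH - ML)
M90 = 3.5 + 0.9 * (22.3 - 3.5)
M90 = 3.5 + 0.9 * 18.8
M90 = 20.42 dN.m

20.42 dN.m


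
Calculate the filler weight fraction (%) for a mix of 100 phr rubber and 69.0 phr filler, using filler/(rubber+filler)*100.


Filler % = filler / (rubber + filler) * 100
= 69.0 / (100 + 69.0) * 100
= 69.0 / 169.0 * 100
= 40.83%

40.83%


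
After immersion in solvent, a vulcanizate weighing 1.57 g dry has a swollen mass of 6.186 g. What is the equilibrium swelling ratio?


Q = W_swollen / W_dry
Q = 6.186 / 1.57
Q = 3.94

Q = 3.94


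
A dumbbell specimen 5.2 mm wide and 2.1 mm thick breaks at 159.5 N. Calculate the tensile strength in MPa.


Area = width * thickness = 5.2 * 2.1 = 10.92 mm^2
TS = force / area = 159.5 / 10.92 = 14.61 MPa

14.61 MPa


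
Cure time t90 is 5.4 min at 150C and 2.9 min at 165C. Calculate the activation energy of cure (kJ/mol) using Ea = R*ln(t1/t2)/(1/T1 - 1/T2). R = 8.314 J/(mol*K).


T1 = 423.15 K, T2 = 438.15 K
1/T1 - 1/T2 = 8.0905e-05
ln(t1/t2) = ln(5.4/2.9) = 0.6217
Ea = 8.314 * 0.6217 / 8.0905e-05 = 63886.4209 J/mol
Ea = 63.89 kJ/mol

63.89 kJ/mol


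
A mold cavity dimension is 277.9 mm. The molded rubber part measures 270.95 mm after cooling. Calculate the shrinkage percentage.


Shrinkage = (mold - part) / mold * 100
= (277.9 - 270.95) / 277.9 * 100
= 6.95 / 277.9 * 100
= 2.5%

2.5%


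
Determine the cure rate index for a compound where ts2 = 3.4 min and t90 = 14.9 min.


CRI = 100 / (t90 - ts2)
= 100 / (14.9 - 3.4)
= 100 / 11.5
= 8.7 min^-1

8.7 min^-1


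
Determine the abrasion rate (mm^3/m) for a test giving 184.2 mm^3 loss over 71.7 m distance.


Rate = volume_loss / distance
= 184.2 / 71.7
= 2.569 mm^3/m

2.569 mm^3/m


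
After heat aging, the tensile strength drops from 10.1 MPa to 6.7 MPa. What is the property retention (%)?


Retention = aged / original * 100
= 6.7 / 10.1 * 100
= 66.3%

66.3%


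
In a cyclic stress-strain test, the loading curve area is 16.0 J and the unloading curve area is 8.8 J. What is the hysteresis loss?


Hysteresis loss = loading - unloading
= 16.0 - 8.8
= 7.2 J

7.2 J


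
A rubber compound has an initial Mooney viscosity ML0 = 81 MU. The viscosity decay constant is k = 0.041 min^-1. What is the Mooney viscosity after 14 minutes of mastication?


ML = ML0 * exp(-k * t)
ML = 81 * exp(-0.041 * 14)
ML = 81 * 0.5633
ML = 45.62 MU

45.62 MU


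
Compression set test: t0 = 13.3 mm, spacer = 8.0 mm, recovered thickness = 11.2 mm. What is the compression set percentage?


CS = (t0 - recovered) / (t0 - ts) * 100
= (13.3 - 11.2) / (13.3 - 8.0) * 100
= 2.1 / 5.3 * 100
= 39.6%

39.6%


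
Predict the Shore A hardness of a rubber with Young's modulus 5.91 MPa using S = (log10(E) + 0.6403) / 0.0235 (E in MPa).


log10(E) = 0.0235*S - 0.6403  =>  S = (log10(E) + 0.6403) / 0.0235
log10(5.91) = 0.771587
S = (0.771587 + 0.6403) / 0.0235 = 1.411887 / 0.0235
S = 60.1

Shore A = 60.1


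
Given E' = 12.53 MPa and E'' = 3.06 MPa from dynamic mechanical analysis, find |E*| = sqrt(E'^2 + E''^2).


|E*| = sqrt(E'^2 + E''^2)
= sqrt(12.53^2 + 3.06^2)
= sqrt(157.0009 + 9.3636)
= 12.898 MPa

12.898 MPa


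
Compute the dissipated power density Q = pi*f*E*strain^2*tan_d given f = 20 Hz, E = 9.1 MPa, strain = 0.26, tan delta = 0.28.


Q = pi * f * E * strain^2 * tan_d
= pi * 20 * 9.1 * 0.26^2 * 0.28
= pi * 20 * 9.1 * 0.0676 * 0.28
= 10.8225

Q = 10.8225


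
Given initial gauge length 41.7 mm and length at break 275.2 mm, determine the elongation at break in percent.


Elongation = (Lf - L0) / L0 * 100
= (275.2 - 41.7) / 41.7 * 100
= 233.5 / 41.7 * 100
= 560.0%

560.0%


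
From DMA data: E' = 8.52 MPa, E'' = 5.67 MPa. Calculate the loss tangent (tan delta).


tan delta = E'' / E'
= 5.67 / 8.52
= 0.6655

tan delta = 0.6655


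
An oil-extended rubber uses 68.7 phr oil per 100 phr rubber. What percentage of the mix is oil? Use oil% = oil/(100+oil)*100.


Oil % = oil / (100 + oil) * 100
= 68.7 / (100 + 68.7) * 100
= 68.7 / 168.7 * 100
= 40.72%

40.72%


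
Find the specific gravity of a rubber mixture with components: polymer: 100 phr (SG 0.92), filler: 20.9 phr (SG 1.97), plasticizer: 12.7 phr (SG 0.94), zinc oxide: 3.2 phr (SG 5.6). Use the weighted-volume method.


Sum of weights = 136.8
Volume contributions:
  polymer: 100/0.92 = 108.6957
  filler: 20.9/1.97 = 10.6091
  plasticizer: 12.7/0.94 = 13.5106
  zinc oxide: 3.2/5.6 = 0.5714
Sum of volumes = 133.3869
SG = 136.8 / 133.3869 = 1.026

SG = 1.026


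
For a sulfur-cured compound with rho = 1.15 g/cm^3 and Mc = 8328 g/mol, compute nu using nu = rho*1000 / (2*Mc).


nu = rho * 1000 / (2 * Mc)
nu = 1.15 * 1000 / (2 * 8328)
nu = 1150.0 / 16656
nu = 0.0690 mol/L

0.0690 mol/L


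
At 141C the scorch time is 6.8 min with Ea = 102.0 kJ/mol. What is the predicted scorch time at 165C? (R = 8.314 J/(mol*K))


Convert temperatures: T1 = 141 + 273.15 = 414.15 K, T2 = 165 + 273.15 = 438.15 K
ts2_new = 6.8 * exp(102000 / 8.314 * (1/438.15 - 1/414.15))
1/T2 - 1/T1 = -1.3226e-04
ts2_new = 1.34 min

1.34 min


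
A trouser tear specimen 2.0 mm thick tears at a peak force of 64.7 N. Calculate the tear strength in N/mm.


Tear strength = force / thickness
= 64.7 / 2.0
= 32.35 N/mm

32.35 N/mm


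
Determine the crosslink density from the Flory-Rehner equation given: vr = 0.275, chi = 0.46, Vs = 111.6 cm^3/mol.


ln(1 - vr) = ln(1 - 0.275) = -0.3216
Numerator = -((-0.3216) + 0.275 + 0.46 * 0.275^2) = 0.0118
Denominator = 111.6 * (0.275^(1/3) - 0.275/2) = 57.2280
nu = 0.0118 / 57.2280 = 2.0613e-04 mol/cm^3

2.0613e-04 mol/cm^3


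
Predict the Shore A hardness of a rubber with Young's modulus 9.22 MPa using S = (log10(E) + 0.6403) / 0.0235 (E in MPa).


log10(E) = 0.0235*S - 0.6403  =>  S = (log10(E) + 0.6403) / 0.0235
log10(9.22) = 0.964731
S = (0.964731 + 0.6403) / 0.0235 = 1.605031 / 0.0235
S = 68.3

Shore A = 68.3


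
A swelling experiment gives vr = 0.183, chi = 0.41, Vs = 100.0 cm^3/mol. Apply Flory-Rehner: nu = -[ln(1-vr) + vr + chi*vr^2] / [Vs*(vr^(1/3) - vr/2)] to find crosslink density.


ln(1 - vr) = ln(1 - 0.183) = -0.2021
Numerator = -((-0.2021) + 0.183 + 0.41 * 0.183^2) = 0.0054
Denominator = 100.0 * (0.183^(1/3) - 0.183/2) = 47.6241
nu = 0.0054 / 47.6241 = 1.1309e-04 mol/cm^3

1.1309e-04 mol/cm^3


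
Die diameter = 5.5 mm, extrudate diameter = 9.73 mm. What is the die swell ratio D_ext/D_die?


Die swell ratio = D_extrudate / D_die
= 9.73 / 5.5
= 1.769

Die swell = 1.769


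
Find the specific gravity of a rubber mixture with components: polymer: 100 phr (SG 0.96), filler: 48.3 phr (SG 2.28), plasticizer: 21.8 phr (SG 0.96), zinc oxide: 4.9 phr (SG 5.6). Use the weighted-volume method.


Sum of weights = 175.0
Volume contributions:
  polymer: 100/0.96 = 104.1667
  filler: 48.3/2.28 = 21.1842
  plasticizer: 21.8/0.96 = 22.7083
  zinc oxide: 4.9/5.6 = 0.8750
Sum of volumes = 148.9342
SG = 175.0 / 148.9342 = 1.175

SG = 1.175


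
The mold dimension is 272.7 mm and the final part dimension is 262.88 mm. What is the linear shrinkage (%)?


Shrinkage = (mold - part) / mold * 100
= (272.7 - 262.88) / 272.7 * 100
= 9.82 / 272.7 * 100
= 3.6%

3.6%


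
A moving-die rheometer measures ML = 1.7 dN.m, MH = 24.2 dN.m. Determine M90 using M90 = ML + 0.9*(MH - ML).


M90 = ML + 0.9 * (MH - ML)
M90 = 1.7 + 0.9 * (24.2 - 1.7)
M90 = 1.7 + 0.9 * 22.5
M90 = 21.95 dN.m

21.95 dN.m


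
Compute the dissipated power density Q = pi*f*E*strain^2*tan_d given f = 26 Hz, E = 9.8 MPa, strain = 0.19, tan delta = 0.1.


Q = pi * f * E * strain^2 * tan_d
= pi * 26 * 9.8 * 0.19^2 * 0.1
= pi * 26 * 9.8 * 0.0361 * 0.1
= 2.8897

Q = 2.8897


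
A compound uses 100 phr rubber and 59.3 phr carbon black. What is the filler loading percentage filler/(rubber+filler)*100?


Filler % = filler / (rubber + filler) * 100
= 59.3 / (100 + 59.3) * 100
= 59.3 / 159.3 * 100
= 37.23%

37.23%


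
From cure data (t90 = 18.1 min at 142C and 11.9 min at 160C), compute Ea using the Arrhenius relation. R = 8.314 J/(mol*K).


T1 = 415.15 K, T2 = 433.15 K
1/T1 - 1/T2 = 1.0010e-04
ln(t1/t2) = ln(18.1/11.9) = 0.4194
Ea = 8.314 * 0.4194 / 1.0010e-04 = 34832.2798 J/mol
Ea = 34.83 kJ/mol

34.83 kJ/mol


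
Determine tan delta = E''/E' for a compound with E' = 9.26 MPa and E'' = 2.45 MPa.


tan delta = E'' / E'
= 2.45 / 9.26
= 0.2646

tan delta = 0.2646


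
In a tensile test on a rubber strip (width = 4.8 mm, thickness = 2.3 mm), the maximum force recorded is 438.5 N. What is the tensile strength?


Area = width * thickness = 4.8 * 2.3 = 11.04 mm^2
TS = force / area = 438.5 / 11.04 = 39.72 MPa

39.72 MPa


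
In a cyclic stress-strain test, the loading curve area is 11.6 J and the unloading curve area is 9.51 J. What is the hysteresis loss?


Hysteresis loss = loading - unloading
= 11.6 - 9.51
= 2.09 J

2.09 J


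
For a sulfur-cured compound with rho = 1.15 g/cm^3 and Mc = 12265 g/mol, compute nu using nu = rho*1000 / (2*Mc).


nu = rho * 1000 / (2 * Mc)
nu = 1.15 * 1000 / (2 * 12265)
nu = 1150.0 / 24530
nu = 0.0469 mol/L

0.0469 mol/L


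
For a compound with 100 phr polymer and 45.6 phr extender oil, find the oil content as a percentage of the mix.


Oil % = oil / (100 + oil) * 100
= 45.6 / (100 + 45.6) * 100
= 45.6 / 145.6 * 100
= 31.32%

31.32%


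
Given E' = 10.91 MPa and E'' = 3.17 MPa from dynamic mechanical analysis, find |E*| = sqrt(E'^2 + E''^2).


|E*| = sqrt(E'^2 + E''^2)
= sqrt(10.91^2 + 3.17^2)
= sqrt(119.0281 + 10.0489)
= 11.361 MPa

11.361 MPa


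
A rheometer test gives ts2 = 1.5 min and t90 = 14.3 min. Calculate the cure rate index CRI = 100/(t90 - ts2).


CRI = 100 / (t90 - ts2)
= 100 / (14.3 - 1.5)
= 100 / 12.8
= 7.81 min^-1

7.81 min^-1


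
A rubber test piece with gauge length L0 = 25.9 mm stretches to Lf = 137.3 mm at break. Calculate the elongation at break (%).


Elongation = (Lf - L0) / L0 * 100
= (137.3 - 25.9) / 25.9 * 100
= 111.4 / 25.9 * 100
= 430.1%

430.1%


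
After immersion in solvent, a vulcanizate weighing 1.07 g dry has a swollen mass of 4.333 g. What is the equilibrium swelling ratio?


Q = W_swollen / W_dry
Q = 4.333 / 1.07
Q = 4.05

Q = 4.05


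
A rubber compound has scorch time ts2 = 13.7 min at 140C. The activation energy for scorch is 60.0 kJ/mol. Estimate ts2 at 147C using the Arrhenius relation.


Convert temperatures: T1 = 140 + 273.15 = 413.15 K, T2 = 147 + 273.15 = 420.15 K
ts2_new = 13.7 * exp(60000 / 8.314 * (1/420.15 - 1/413.15))
1/T2 - 1/T1 = -4.0326e-05
ts2_new = 10.24 min

10.24 min


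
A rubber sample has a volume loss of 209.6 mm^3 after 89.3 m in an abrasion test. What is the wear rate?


Rate = volume_loss / distance
= 209.6 / 89.3
= 2.347 mm^3/m

2.347 mm^3/m


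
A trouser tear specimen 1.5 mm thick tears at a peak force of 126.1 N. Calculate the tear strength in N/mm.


Tear strength = force / thickness
= 126.1 / 1.5
= 84.07 N/mm

84.07 N/mm


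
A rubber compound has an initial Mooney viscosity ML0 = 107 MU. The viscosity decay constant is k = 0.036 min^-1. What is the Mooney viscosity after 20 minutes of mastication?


ML = ML0 * exp(-k * t)
ML = 107 * exp(-0.036 * 20)
ML = 107 * 0.4868
ML = 52.08 MU

52.08 MU


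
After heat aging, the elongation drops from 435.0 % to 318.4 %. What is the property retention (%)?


Retention = aged / original * 100
= 318.4 / 435.0 * 100
= 73.2%

73.2%


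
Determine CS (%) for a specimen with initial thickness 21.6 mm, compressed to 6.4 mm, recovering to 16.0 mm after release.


CS = (t0 - recovered) / (t0 - ts) * 100
= (21.6 - 16.0) / (21.6 - 6.4) * 100
= 5.6 / 15.2 * 100
= 36.8%

36.8%


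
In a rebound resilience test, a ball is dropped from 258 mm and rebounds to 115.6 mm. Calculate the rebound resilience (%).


Resilience = h_rebound / h_drop * 100
= 115.6 / 258 * 100
= 44.8%

44.8%


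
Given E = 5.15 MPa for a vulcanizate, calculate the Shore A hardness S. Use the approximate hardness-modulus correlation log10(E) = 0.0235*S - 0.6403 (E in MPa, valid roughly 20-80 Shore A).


log10(E) = 0.0235*S - 0.6403  =>  S = (log10(E) + 0.6403) / 0.0235
log10(5.15) = 0.711807
S = (0.711807 + 0.6403) / 0.0235 = 1.352107 / 0.0235
S = 57.5

Shore A = 57.5


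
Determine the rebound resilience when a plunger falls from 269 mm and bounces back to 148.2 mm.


Resilience = h_rebound / h_drop * 100
= 148.2 / 269 * 100
= 55.1%

55.1%


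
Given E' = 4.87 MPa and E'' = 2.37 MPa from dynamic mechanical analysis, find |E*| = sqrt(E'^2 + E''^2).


|E*| = sqrt(E'^2 + E''^2)
= sqrt(4.87^2 + 2.37^2)
= sqrt(23.7169 + 5.6169)
= 5.416 MPa

5.416 MPa


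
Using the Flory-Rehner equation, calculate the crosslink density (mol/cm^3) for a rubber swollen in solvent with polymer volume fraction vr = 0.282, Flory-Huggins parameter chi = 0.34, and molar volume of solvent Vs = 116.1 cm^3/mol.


ln(1 - vr) = ln(1 - 0.282) = -0.3313
Numerator = -((-0.3313) + 0.282 + 0.34 * 0.282^2) = 0.0222
Denominator = 116.1 * (0.282^(1/3) - 0.282/2) = 59.7645
nu = 0.0222 / 59.7645 = 3.7225e-04 mol/cm^3

3.7225e-04 mol/cm^3


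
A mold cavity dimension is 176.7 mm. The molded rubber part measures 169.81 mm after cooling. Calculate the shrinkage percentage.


Shrinkage = (mold - part) / mold * 100
= (176.7 - 169.81) / 176.7 * 100
= 6.89 / 176.7 * 100
= 3.9%

3.9%


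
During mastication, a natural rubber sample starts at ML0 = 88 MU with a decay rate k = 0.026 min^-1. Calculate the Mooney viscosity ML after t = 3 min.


ML = ML0 * exp(-k * t)
ML = 88 * exp(-0.026 * 3)
ML = 88 * 0.9250
ML = 81.4 MU

81.4 MU


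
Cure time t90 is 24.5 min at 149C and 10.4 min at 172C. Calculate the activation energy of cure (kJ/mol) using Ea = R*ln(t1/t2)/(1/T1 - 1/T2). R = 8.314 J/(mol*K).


T1 = 422.15 K, T2 = 445.15 K
1/T1 - 1/T2 = 1.2239e-04
ln(t1/t2) = ln(24.5/10.4) = 0.8569
Ea = 8.314 * 0.8569 / 1.2239e-04 = 58206.1576 J/mol
Ea = 58.21 kJ/mol

58.21 kJ/mol


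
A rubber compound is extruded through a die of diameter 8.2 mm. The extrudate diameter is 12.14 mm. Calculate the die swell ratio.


Die swell ratio = D_extrudate / D_die
= 12.14 / 8.2
= 1.48

Die swell = 1.48


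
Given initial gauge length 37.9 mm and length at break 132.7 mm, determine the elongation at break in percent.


Elongation = (Lf - L0) / L0 * 100
= (132.7 - 37.9) / 37.9 * 100
= 94.8 / 37.9 * 100
= 250.1%

250.1%


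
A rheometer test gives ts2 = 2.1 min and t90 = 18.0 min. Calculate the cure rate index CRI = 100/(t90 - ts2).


CRI = 100 / (t90 - ts2)
= 100 / (18.0 - 2.1)
= 100 / 15.9
= 6.29 min^-1

6.29 min^-1


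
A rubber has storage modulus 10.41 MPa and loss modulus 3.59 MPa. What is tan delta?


tan delta = E'' / E'
= 3.59 / 10.41
= 0.3449

tan delta = 0.3449


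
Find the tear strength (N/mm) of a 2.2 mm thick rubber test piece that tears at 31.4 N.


Tear strength = force / thickness
= 31.4 / 2.2
= 14.27 N/mm

14.27 N/mm


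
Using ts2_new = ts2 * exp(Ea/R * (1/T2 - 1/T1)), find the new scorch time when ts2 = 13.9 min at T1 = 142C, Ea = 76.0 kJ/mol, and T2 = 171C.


Convert temperatures: T1 = 142 + 273.15 = 415.15 K, T2 = 171 + 273.15 = 444.15 K
ts2_new = 13.9 * exp(76000 / 8.314 * (1/444.15 - 1/415.15))
1/T2 - 1/T1 = -1.5728e-04
ts2_new = 3.3 min

3.3 min


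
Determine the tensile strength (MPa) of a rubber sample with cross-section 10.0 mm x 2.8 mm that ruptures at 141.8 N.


Area = width * thickness = 10.0 * 2.8 = 28.0 mm^2
TS = force / area = 141.8 / 28.0 = 5.06 MPa

5.06 MPa


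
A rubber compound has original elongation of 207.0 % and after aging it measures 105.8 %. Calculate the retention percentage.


Retention = aged / original * 100
= 105.8 / 207.0 * 100
= 51.1%

51.1%


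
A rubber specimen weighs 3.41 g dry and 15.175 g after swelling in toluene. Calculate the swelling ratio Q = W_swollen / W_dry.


Q = W_swollen / W_dry
Q = 15.175 / 3.41
Q = 4.45

Q = 4.45


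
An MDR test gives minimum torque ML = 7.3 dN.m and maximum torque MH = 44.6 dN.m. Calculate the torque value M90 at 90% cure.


M90 = ML + 0.9 * (MH - ML)
M90 = 7.3 + 0.9 * (44.6 - 7.3)
M90 = 7.3 + 0.9 * 37.3
M90 = 40.87 dN.m

40.87 dN.m


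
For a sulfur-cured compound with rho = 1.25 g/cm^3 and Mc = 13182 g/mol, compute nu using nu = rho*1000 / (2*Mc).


nu = rho * 1000 / (2 * Mc)
nu = 1.25 * 1000 / (2 * 13182)
nu = 1250.0 / 26364
nu = 0.0474 mol/L

0.0474 mol/L


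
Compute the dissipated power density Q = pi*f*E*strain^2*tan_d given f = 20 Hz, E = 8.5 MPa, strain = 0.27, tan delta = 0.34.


Q = pi * f * E * strain^2 * tan_d
= pi * 20 * 8.5 * 0.27^2 * 0.34
= pi * 20 * 8.5 * 0.0729 * 0.34
= 13.2375

Q = 13.2375


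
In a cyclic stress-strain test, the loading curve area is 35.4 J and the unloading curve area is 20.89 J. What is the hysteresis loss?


Hysteresis loss = loading - unloading
= 35.4 - 20.89
= 14.51 J

14.51 J
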